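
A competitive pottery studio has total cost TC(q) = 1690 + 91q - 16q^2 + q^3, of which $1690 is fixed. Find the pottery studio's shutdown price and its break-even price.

Shutdown price = $27; break-even price = $182

Shutdown price = min AVC. AVC = 91 - 16q + q^2, with vertex at q = 8 and minimum $27.
ATC = 1690/q + 91 - 16q + q^2. Setting dATC/dq = −1690/q^2 − 16 + 2q = 0 gives q = 13 (since 2·13^3 − 16·13^2 = 1690).
min ATC = 1690/13 + 91 − 16·13 + 13^2 = $182. That is the break-even price.
Between these two prices the firm operates at a loss; above $182 it earns a profit.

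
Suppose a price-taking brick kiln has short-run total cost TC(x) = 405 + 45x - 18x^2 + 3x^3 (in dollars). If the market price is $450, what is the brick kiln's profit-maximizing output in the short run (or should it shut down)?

Produce at x = 9

From TC, MC = TC'(x) = 45 - 36x + 9x^2 and AVC = VC/x = 45 - 18x + 3x^2.
The AVC parabola has its vertex at x = 18/6 = 3, where AVC = 45 - 18·3 + 3·3^2 = $18.
Since P = $450 ≥ min AVC = $18, price covers variable cost and the firm should produce.
Solving P = MC: -405 - 36x + 9x^2 = 0 ⇒ x = -5 or 9. On the upward-sloping branch, x* = 9.
Check: AVC at x = 9 is $126 ≤ P, so revenue covers variable cost.
Profit = P·x − TC = 450·9 − 1539 = $2511.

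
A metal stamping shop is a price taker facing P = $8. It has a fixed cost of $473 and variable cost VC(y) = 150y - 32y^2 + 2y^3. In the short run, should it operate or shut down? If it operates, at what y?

Shut down

Variable cost is VC = 150y - 32y^2 + 2y^3, so AVC = VC/y = 150 - 32y + 2y^2 and MC = dTC/dy = 150 - 64y + 6y^2.
The AVC parabola has its vertex at y = 32/4 = 8, where AVC = 150 - 32·8 + 2·8^2 = $22.
Since P = $8 < min AVC = $22, price fails to cover variable cost at any output.
Shutting down limits the loss to fixed cost, $473.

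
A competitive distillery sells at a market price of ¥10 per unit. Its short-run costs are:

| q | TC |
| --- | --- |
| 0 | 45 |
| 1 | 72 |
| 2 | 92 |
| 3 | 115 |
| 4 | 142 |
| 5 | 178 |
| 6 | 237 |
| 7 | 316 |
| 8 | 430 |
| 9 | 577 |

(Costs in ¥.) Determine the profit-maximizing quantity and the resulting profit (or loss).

Compute π = P·q − TC at each output: q=0: -45; q=1: -62; q=2: -72; q=3: -85; q=4: -102; q=5: -128; q=6: -177; q=7: -246; q=8: -350; q=9: -487.
Profit is highest at q = 0. Equivalently, the lowest AVC in the table is 70/3 ≈ ¥23.33 at q = 3, and P = ¥10 falls below it — price never covers variable cost, so the firm shuts down and loses only its fixed cost.

q = 0 (shut down); profit = -¥45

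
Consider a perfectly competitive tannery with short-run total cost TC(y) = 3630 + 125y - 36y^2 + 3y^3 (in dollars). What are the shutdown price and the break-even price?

Shutdown price = min AVC. AVC = 125 - 36y + 3y^2, with vertex at y = 6 and minimum $17.
ATC = 3630/y + 125 - 36y + 3y^2. Setting dATC/dy = −3630/y^2 − 36 + 6y = 0 gives y = 11 (since 6·11^3 − 36·11^2 = 3630).
min ATC = 3630/11 + 125 − 36·11 + 3·11^2 = $422. That is the break-even price.
For $17 ≤ P < $422 the firm produces at a loss; below $17 it shuts down.

Shutdown price = $17; break-even price = $422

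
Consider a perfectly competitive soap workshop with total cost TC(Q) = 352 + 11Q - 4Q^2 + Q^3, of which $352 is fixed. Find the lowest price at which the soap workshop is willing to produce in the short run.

The shutdown price is the minimum of AVC. VC = 11Q - 4Q^2 + Q^3, so AVC = 11 - 4Q + Q^2.
At the minimum of AVC, MC = AVC. MC = 11 - 8Q + 3Q^2; setting MC = AVC gives 2Q^2 - 4Q = 0, so Q = 2. min AVC = 7.
For P < $7 the firm produces nothing.

$7 per unit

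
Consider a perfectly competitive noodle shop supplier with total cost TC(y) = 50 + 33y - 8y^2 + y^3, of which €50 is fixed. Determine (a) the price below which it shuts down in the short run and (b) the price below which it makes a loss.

Shutdown price = €17; break-even price = €28

AVC = 33 - 8y + y^2; minimized at y = 4, giving min AVC = €17. That is the shutdown price.
ATC = 50/y + 33 - 8y + y^2. Setting dATC/dy = −50/y^2 − 8 + 2y = 0 gives y = 5 (since 2·5^3 − 8·5^2 = 50).
min ATC = 50/5 + 33 − 8·5 + 5^2 = €28. That is the break-even price.
For €17 ≤ P < €28 the firm produces at a loss; below €17 it shuts down.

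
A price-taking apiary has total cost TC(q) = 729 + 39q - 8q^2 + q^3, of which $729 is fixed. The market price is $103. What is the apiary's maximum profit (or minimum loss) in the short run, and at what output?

AVC = 39 - 8q + q^2; min AVC = $23 at q = 4. Since P = $103 ≥ min AVC, the firm produces.
With MC = 39 - 16q + 3q^2, P = MC on the upward-sloping part at q* = 8.
TR = 103·8 = 824. TC = 729 + 312 = 1041. Profit = 824 − 1041 = -$217.
By producing, the firm covers all variable cost plus $512 of fixed cost; shutting down would lose the full $729.

Profit = -$217 at q = 8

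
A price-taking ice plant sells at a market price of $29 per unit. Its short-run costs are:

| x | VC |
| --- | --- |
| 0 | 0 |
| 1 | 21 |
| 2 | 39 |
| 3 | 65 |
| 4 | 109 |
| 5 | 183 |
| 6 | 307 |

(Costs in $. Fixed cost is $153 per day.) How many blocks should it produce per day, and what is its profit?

x = 3; profit = -$131

Profit at each row (π = 29x − TC): x=0: -153; x=1: -145; x=2: -134; x=3: -131; x=4: -146; x=5: -191; x=6: -286.
Profit is maximized at x = 3. AVC there is 65/3 = $21.67 ≤ P, so producing beats shutting down (which would give -$153).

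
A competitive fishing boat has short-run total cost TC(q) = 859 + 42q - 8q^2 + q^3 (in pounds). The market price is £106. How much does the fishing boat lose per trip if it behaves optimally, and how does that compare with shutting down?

Profit = -£347 at q = 8

AVC = 42 - 8q + q^2; min AVC = £26 at q = 4. Since P = £106 ≥ min AVC, the firm produces.
MC = 42 - 16q + 3q^2. Setting P = MC and taking the root on the rising branch gives q* = 8.
TR = 106·8 = 848. TC = 859 + 336 = 1195. Profit = 848 − 1195 = -£347.
By producing, the firm covers all variable cost plus £512 of fixed cost; shutting down would lose the full £859.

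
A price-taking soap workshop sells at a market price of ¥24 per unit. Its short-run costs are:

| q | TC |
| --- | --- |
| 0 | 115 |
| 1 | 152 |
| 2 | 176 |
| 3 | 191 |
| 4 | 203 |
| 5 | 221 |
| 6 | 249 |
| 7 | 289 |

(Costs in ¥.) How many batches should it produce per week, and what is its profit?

Tabulate TR − TC: q=0: -115; q=1: -128; q=2: -128; q=3: -119; q=4: -107; q=5: -101; q=6: -105; q=7: -121.
Profit is maximized at q = 5. AVC there is 106/5 = ¥21.20 ≤ P, so producing beats shutting down (which would give -¥115).

q = 5; profit = -¥101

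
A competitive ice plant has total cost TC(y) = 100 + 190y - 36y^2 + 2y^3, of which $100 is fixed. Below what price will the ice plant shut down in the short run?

The shutdown price is the minimum of AVC. VC = 190y - 36y^2 + 2y^3, so AVC = 190 - 36y + 2y^2.
dAVC/dy = -36 + 4y = 0 gives y = 9. min AVC = 190 - 36·9 + 2·9^2 = 28.
The firm shuts down for any P below $28.

$28 per unit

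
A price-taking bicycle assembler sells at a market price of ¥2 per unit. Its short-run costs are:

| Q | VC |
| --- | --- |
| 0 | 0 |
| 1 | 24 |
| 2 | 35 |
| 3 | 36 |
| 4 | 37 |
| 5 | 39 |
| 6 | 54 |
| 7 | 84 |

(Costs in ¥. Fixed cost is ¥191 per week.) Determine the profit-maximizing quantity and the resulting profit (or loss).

Profit at each row (π = 2Q − TC): Q=0: -191; Q=1: -213; Q=2: -222; Q=3: -221; Q=4: -220; Q=5: -220; Q=6: -233; Q=7: -261.
Profit is highest at Q = 0. Equivalently, the lowest AVC in the table is 39/5 ≈ ¥7.80 at Q = 5, and P = ¥2 falls below it — price never covers variable cost, so the firm shuts down and loses only its fixed cost.

Q = 0 (shut down); profit = -¥191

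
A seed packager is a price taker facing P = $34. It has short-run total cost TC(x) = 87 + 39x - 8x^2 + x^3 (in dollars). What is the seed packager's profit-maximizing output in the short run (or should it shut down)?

Produce at x = 5

Variable cost is VC = 39x - 8x^2 + x^3, so AVC = VC/x = 39 - 8x + x^2 and MC = dTC/dx = 39 - 16x + 3x^2.
AVC is minimized where dAVC/dx = -8 + 2x = 0, at x = 4; min AVC = 39 - 8·4 + 4^2 = $23.
P = $34 exceeds min AVC = $23, so the firm stays open.
Solving P = MC: 5 - 16x + 3x^2 = 0 ⇒ x = 1/3 or 5. On the upward-sloping branch, x* = 5.
Check: AVC at x = 5 is $24 ≤ P, so revenue covers variable cost.
Profit = P·x − TC = 34·5 − 207 = -$37, a loss, but smaller than the $87 fixed cost the firm would lose by shutting down.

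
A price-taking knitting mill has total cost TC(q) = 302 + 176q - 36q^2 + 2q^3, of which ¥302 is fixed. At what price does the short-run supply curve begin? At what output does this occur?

Short-run supply begins at min AVC. From VC = 176q - 36q^2 + 2q^3, AVC = 176 - 36q + 2q^2.
At the minimum of AVC, MC = AVC. MC = 176 - 72q + 6q^2; setting MC = AVC gives 4q^2 - 36q = 0, so q = 9. min AVC = 14.
So the shutdown price is ¥14.

¥14 per unit, at q = 9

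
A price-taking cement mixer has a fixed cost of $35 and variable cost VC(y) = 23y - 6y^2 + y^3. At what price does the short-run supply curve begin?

Short-run supply begins at min AVC. From VC = 23y - 6y^2 + y^3, AVC = 23 - 6y + y^2.
dAVC/dy = -6 + 2y = 0 gives y = 3. min AVC = 23 - 6·3 + 3^2 = 14.
For P < $14 the firm produces nothing.

$14 per unit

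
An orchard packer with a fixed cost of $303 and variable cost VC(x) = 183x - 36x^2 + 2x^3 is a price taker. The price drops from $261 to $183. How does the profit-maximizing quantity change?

AVC = 183 - 36x + 2x^2, minimized at x = 9 where min AVC = $21. MC = 183 - 72x + 6x^2.
With P = $261 above the shutdown price, P = MC gives x = 13.
At P = $183 ≥ min AVC, set P = MC: x = 12. The firm stays open but cuts output.

Output falls from 13 to 12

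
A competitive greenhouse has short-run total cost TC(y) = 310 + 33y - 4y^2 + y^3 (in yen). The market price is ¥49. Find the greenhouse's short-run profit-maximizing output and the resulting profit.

AVC = 33 - 4y + y^2; min AVC = ¥29 at y = 2. Since P = ¥49 ≥ min AVC, the firm produces.
MC = 33 - 8y + 3y^2. Setting P = MC and taking the root on the rising branch gives y* = 4.
TR = 49·4 = 196. TC = 310 + 132 = 442. Profit = 196 − 442 = -¥246.
By producing, the firm covers all variable cost plus ¥64 of fixed cost; shutting down would lose the full ¥310.

Profit = -¥246 at y = 4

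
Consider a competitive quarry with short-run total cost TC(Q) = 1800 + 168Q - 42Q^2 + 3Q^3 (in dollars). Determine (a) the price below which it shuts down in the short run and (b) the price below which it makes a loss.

Shutdown price = $21; break-even price = $228

Shutdown price = min AVC. AVC = 168 - 42Q + 3Q^2, with vertex at Q = 7 and minimum $21.
ATC = 1800/Q + 168 - 42Q + 3Q^2. Setting dATC/dQ = −1800/Q^2 − 42 + 6Q = 0 gives Q = 10 (since 6·10^3 − 42·10^2 = 1800).
min ATC = 1800/10 + 168 − 42·10 + 3·10^2 = $228. That is the break-even price.
For $21 ≤ P < $228 the firm produces at a loss; below $21 it shuts down.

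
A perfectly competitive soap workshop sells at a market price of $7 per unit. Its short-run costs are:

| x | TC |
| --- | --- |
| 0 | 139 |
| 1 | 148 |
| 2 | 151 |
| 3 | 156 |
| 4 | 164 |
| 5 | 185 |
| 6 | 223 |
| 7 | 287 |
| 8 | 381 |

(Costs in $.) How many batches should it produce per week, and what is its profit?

x = 3; profit = -$135

Profit at each row (π = 7x − TC): x=0: -139; x=1: -141; x=2: -137; x=3: -135; x=4: -136; x=5: -150; x=6: -181; x=7: -238; x=8: -325.
Profit is maximized at x = 3. AVC there is 17/3 = $5.67 ≤ P, so producing beats shutting down (which would give -$139).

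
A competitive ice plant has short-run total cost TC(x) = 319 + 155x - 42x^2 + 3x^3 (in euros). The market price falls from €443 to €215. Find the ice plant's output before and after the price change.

Output falls from 12 to 10

MC = 155 - 84x + 9x^2; the shutdown threshold is min AVC = €8 (at x = 7).
With P = €443 above the shutdown price, P = MC gives x = 12.
At P = €215 ≥ min AVC, set P = MC: x = 10. The firm stays open but cuts output.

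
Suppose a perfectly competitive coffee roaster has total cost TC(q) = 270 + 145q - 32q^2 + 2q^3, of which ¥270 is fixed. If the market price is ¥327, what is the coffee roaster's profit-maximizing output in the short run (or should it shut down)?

Strip out fixed cost: VC = 145q - 32q^2 + 2q^3. Then AVC = 145 - 32q + 2q^2 and MC = 145 - 64q + 6q^2.
The AVC parabola has its vertex at q = 32/4 = 8, where AVC = 145 - 32·8 + 2·8^2 = ¥17.
Because ¥327 ≥ ¥17, revenue can cover variable cost; the firm operates.
Set P = MC: 327 = 145 - 64q + 6q^2 → -182 - 64q + 6q^2 = 0. The roots are q = -7/3 and q = 13; the profit-maximizing output is on the rising part of MC, so q* = 13.
Check: AVC at q = 13 is ¥67 ≤ P, so revenue covers variable cost.
Profit = P·q − TC = 327·13 − 1141 = ¥3110.

Produce at q = 13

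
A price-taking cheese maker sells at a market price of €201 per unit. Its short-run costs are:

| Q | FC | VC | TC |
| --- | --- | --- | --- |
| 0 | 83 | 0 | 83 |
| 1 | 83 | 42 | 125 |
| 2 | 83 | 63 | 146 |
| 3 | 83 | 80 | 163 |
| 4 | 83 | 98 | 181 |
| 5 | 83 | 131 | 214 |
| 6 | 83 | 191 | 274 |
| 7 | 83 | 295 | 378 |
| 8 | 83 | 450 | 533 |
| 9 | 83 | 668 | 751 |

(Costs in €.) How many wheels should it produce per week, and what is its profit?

Tabulate TR − TC: Q=0: -83; Q=1: 76; Q=2: 256; Q=3: 440; Q=4: 623; Q=5: 791; Q=6: 932; Q=7: 1029; Q=8: 1075; Q=9: 1058.
Profit is maximized at Q = 8. AVC there is 450/8 = €56.25 ≤ P, so producing beats shutting down (which would give -€83).

Q = 8; profit = €1075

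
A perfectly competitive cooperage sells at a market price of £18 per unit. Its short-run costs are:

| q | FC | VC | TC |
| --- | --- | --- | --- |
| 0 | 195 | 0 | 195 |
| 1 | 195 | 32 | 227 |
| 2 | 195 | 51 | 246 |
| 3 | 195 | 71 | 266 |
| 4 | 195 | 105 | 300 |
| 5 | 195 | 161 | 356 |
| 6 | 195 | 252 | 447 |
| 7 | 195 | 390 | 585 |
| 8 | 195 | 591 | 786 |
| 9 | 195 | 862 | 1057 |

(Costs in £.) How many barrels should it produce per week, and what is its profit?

q = 0 (shut down); profit = -£195

Compute π = P·q − TC at each output: q=0: -195; q=1: -209; q=2: -210; q=3: -212; q=4: -228; q=5: -266; q=6: -339; q=7: -459; q=8: -642; q=9: -895.
Profit is highest at q = 0. Equivalently, the lowest AVC in the table is 71/3 ≈ £23.67 at q = 3, and P = £18 falls below it — price never covers variable cost, so the firm shuts down and loses only its fixed cost.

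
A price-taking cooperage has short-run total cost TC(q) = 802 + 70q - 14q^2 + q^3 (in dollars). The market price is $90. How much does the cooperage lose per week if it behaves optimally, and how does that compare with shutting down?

Profit = -$202 at q = 10

AVC = 70 - 14q + q^2; min AVC = $21 at q = 7. Since P = $90 ≥ min AVC, the firm produces.
With MC = 70 - 28q + 3q^2, P = MC on the upward-sloping part at q* = 10.
TR = 90·10 = 900. TC = 802 + 300 = 1102. Profit = 900 − 1102 = -$202.
By producing, the firm covers all variable cost plus $600 of fixed cost; shutting down would lose the full $802.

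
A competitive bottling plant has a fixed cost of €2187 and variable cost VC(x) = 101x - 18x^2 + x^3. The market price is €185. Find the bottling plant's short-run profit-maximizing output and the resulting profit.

AVC = 101 - 18x + x^2 has its minimum €20 at x = 9; price €185 clears that bar, so the firm operates.
MC = 101 - 36x + 3x^2. Setting P = MC and taking the root on the rising branch gives x* = 14.
TR = 185·14 = 2590. TC = 2187 + 630 = 2817. Profit = 2590 − 2817 = -€227.
Shutting down would mean losing the fixed cost of €2187, so operating at a loss of €227 is better by €1960.

Profit = -€227 at x = 14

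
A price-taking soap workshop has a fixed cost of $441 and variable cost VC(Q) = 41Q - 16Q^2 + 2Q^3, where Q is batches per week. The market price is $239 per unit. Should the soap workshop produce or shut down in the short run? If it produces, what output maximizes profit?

From TC, MC = TC'(Q) = 41 - 32Q + 6Q^2 and AVC = VC/Q = 41 - 16Q + 2Q^2.
AVC hits its minimum where MC = AVC, at Q = 4, giving min AVC = 41 - 16·4 + 2·4^2 = $9.
P = $239 exceeds min AVC = $9, so the firm stays open.
Solving P = MC: -198 - 32Q + 6Q^2 = 0 ⇒ Q = -11/3 or 9. On the upward-sloping branch, Q* = 9.
Check: AVC at Q = 9 is $59 ≤ P, so revenue covers variable cost.
Profit = P·Q − TC = 239·9 − 972 = $1179.

Produce at Q = 9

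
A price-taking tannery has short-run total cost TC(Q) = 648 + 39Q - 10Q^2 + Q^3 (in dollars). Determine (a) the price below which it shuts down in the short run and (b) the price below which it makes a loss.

Shutdown price = min AVC. AVC = 39 - 10Q + Q^2, with vertex at Q = 5 and minimum $14.
ATC = 648/Q + 39 - 10Q + Q^2. Setting dATC/dQ = −648/Q^2 − 10 + 2Q = 0 gives Q = 9 (since 2·9^3 − 10·9^2 = 648).
min ATC = 648/9 + 39 − 10·9 + 9^2 = $102. That is the break-even price.
For $14 ≤ P < $102 the firm produces at a loss; below $14 it shuts down.

Shutdown price = $14; break-even price = $102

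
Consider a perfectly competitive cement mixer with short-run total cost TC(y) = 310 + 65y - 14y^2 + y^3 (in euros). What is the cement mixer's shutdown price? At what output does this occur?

The shutdown price is the minimum of AVC. VC = 65y - 14y^2 + y^3, so AVC = 65 - 14y + y^2.
At the minimum of AVC, MC = AVC. MC = 65 - 28y + 3y^2; setting MC = AVC gives 2y^2 - 14y = 0, so y = 7. min AVC = 16.
The firm shuts down for any P below €16.

€16 per unit, at y = 7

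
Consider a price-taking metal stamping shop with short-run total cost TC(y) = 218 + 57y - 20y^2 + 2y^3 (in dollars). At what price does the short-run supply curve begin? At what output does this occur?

$7 per unit, at y = 5

Short-run supply begins at min AVC. From VC = 57y - 20y^2 + 2y^3, AVC = 57 - 20y + 2y^2.
dAVC/dy = -20 + 4y = 0 gives y = 5. min AVC = 57 - 20·5 + 2·5^2 = 7.
The firm shuts down for any P below $7.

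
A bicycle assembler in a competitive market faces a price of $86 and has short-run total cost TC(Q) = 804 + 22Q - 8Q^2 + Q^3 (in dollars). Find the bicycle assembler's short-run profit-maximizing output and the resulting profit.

Profit = -$292 at Q = 8

AVC = 22 - 8Q + Q^2; min AVC = $6 at Q = 4. Since P = $86 ≥ min AVC, the firm produces.
With MC = 22 - 16Q + 3Q^2, P = MC on the upward-sloping part at Q* = 8.
TR = 86·8 = 688. TC = 804 + 176 = 980. Profit = 688 − 980 = -$292.
By producing, the firm covers all variable cost plus $512 of fixed cost; shutting down would lose the full $804.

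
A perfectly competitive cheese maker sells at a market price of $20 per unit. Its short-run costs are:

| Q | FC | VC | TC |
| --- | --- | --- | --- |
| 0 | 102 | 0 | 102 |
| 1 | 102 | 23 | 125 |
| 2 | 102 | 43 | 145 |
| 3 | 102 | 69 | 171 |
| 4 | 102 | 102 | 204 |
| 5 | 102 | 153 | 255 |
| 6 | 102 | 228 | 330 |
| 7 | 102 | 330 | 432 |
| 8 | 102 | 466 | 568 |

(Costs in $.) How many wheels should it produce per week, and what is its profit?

Q = 0 (shut down); profit = -$102

Compute π = P·Q − TC at each output: Q=0: -102; Q=1: -105; Q=2: -105; Q=3: -111; Q=4: -124; Q=5: -155; Q=6: -210; Q=7: -292; Q=8: -408.
Profit is highest at Q = 0. Equivalently, the lowest AVC in the table is 43/2 ≈ $21.50 at Q = 2, and P = $20 falls below it — price never covers variable cost, so the firm shuts down and loses only its fixed cost.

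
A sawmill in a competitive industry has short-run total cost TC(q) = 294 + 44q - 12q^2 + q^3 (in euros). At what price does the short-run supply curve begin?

€8 per unit

Short-run supply begins at min AVC. From VC = 44q - 12q^2 + q^3, AVC = 44 - 12q + q^2.
dAVC/dq = -12 + 2q = 0 gives q = 6. min AVC = 44 - 12·6 + 6^2 = 8.
So the shutdown price is €8.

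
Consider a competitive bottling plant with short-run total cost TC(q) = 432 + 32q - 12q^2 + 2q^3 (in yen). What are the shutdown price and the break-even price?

Shutdown price = min AVC. AVC = 32 - 12q + 2q^2, with vertex at q = 3 and minimum ¥14.
ATC = 432/q + 32 - 12q + 2q^2. Setting dATC/dq = −432/q^2 − 12 + 4q = 0 gives q = 6 (since 4·6^3 − 12·6^2 = 432).
min ATC = 432/6 + 32 − 12·6 + 2·6^2 = ¥104. That is the break-even price.
For ¥14 ≤ P < ¥104 the firm produces at a loss; below ¥14 it shuts down.

Shutdown price = ¥14; break-even price = ¥104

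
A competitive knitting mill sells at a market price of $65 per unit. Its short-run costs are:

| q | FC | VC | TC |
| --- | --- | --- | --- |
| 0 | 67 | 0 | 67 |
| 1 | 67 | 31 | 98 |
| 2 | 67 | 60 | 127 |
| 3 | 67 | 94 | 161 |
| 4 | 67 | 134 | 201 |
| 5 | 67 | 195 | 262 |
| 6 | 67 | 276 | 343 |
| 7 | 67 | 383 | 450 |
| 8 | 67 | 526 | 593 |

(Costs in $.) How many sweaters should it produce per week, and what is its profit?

q = 5; profit = $63

Compute π = P·q − TC at each output: q=0: -67; q=1: -33; q=2: 3; q=3: 34; q=4: 59; q=5: 63; q=6: 47; q=7: 5; q=8: -73.
Profit is maximized at q = 5. AVC there is 195/5 = $39 ≤ P, so producing beats shutting down (which would give -$67).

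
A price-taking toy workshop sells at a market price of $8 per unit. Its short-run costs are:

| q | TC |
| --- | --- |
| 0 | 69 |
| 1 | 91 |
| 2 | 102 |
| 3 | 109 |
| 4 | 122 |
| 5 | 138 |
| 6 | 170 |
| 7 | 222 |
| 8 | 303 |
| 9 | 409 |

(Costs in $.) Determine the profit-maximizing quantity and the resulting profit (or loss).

q = 0 (shut down); profit = -$69

Tabulate TR − TC: q=0: -69; q=1: -83; q=2: -86; q=3: -85; q=4: -90; q=5: -98; q=6: -122; q=7: -166; q=8: -239; q=9: -337.
Profit is highest at q = 0. Equivalently, the lowest AVC in the table is 53/4 ≈ $13.25 at q = 4, and P = $8 falls below it — price never covers variable cost, so the firm shuts down and loses only its fixed cost.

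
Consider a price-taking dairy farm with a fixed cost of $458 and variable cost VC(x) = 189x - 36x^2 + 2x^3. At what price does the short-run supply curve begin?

Short-run supply begins at min AVC. From VC = 189x - 36x^2 + 2x^3, AVC = 189 - 36x + 2x^2.
At the minimum of AVC, MC = AVC. MC = 189 - 72x + 6x^2; setting MC = AVC gives 4x^2 - 36x = 0, so x = 9. min AVC = 27.
The firm shuts down for any P below $27.

$27 per unit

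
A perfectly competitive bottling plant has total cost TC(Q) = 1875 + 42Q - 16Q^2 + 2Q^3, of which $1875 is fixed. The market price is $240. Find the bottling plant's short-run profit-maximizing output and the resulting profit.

Profit = -$255 at Q = 9

AVC = 42 - 16Q + 2Q^2; min AVC = $10 at Q = 4. Since P = $240 ≥ min AVC, the firm produces.
MC = 42 - 32Q + 6Q^2. Setting P = MC and taking the root on the rising branch gives Q* = 9.
TR = 240·9 = 2160. TC = 1875 + 540 = 2415. Profit = 2160 − 2415 = -$255.
That loss of $255 beats the $1875 the firm would lose by shutting down; producing recovers $1620 of fixed cost.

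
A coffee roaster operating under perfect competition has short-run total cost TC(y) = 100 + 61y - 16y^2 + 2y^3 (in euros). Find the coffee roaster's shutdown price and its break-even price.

Shutdown price = €29; break-even price = €51

Shutdown price = min AVC. AVC = 61 - 16y + 2y^2, with vertex at y = 4 and minimum €29.
ATC = 100/y + 61 - 16y + 2y^2. Setting dATC/dy = −100/y^2 − 16 + 4y = 0 gives y = 5 (since 4·5^3 − 16·5^2 = 100).
min ATC = 100/5 + 61 − 16·5 + 2·5^2 = €51. That is the break-even price.
For €29 ≤ P < €51 the firm produces at a loss; below €29 it shuts down.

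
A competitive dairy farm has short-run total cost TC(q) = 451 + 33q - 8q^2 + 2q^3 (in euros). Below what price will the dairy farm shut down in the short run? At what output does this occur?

Short-run supply begins at min AVC. From VC = 33q - 8q^2 + 2q^3, AVC = 33 - 8q + 2q^2.
dAVC/dq = -8 + 4q = 0 gives q = 2. min AVC = 33 - 8·2 + 2·2^2 = 25.
So the shutdown price is €25.

€25 per unit, at q = 2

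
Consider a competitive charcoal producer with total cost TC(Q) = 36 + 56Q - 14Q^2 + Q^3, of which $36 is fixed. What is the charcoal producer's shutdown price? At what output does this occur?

$7 per unit, at Q = 7

Short-run supply begins at min AVC. From VC = 56Q - 14Q^2 + Q^3, AVC = 56 - 14Q + Q^2.
At the minimum of AVC, MC = AVC. MC = 56 - 28Q + 3Q^2; setting MC = AVC gives 2Q^2 - 14Q = 0, so Q = 7. min AVC = 7.
For P < $7 the firm produces nothing.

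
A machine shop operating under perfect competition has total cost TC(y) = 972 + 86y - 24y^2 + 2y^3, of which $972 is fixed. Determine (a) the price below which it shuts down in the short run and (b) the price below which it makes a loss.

Shutdown price = $14; break-even price = $140

AVC = 86 - 24y + 2y^2; minimized at y = 6, giving min AVC = $14. That is the shutdown price.
ATC = 972/y + 86 - 24y + 2y^2. Setting dATC/dy = −972/y^2 − 24 + 4y = 0 gives y = 9 (since 4·9^3 − 24·9^2 = 972).
min ATC = 972/9 + 86 − 24·9 + 2·9^2 = $140. That is the break-even price.
For $14 ≤ P < $140 the firm produces at a loss; below $14 it shuts down.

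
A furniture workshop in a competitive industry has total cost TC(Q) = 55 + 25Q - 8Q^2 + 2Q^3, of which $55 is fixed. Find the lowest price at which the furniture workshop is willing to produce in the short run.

$17 per unit

The shutdown price is the minimum of AVC. VC = 25Q - 8Q^2 + 2Q^3, so AVC = 25 - 8Q + 2Q^2.
At the minimum of AVC, MC = AVC. MC = 25 - 16Q + 6Q^2; setting MC = AVC gives 4Q^2 - 8Q = 0, so Q = 2. min AVC = 17.
For P < $17 the firm produces nothing.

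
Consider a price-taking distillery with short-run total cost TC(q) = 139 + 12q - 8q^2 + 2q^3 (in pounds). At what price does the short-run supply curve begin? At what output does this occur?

The firm shuts down when price falls below the minimum of average variable cost. AVC = VC/q = 12 - 8q + 2q^2.
At the minimum of AVC, MC = AVC. MC = 12 - 16q + 6q^2; setting MC = AVC gives 4q^2 - 8q = 0, so q = 2. min AVC = 4.
So the shutdown price is £4.

£4 per unit, at q = 2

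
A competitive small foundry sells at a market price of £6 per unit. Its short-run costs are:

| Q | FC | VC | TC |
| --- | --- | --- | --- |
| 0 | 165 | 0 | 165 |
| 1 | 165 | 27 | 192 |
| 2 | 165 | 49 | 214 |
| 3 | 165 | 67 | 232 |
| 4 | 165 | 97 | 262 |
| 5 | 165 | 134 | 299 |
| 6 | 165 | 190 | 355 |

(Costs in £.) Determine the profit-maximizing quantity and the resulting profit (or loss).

Q = 0 (shut down); profit = -£165

Tabulate TR − TC: Q=0: -165; Q=1: -186; Q=2: -202; Q=3: -214; Q=4: -238; Q=5: -269; Q=6: -319.
Profit is highest at Q = 0. Equivalently, the lowest AVC in the table is 67/3 ≈ £22.33 at Q = 3, and P = £6 falls below it — price never covers variable cost, so the firm shuts down and loses only its fixed cost.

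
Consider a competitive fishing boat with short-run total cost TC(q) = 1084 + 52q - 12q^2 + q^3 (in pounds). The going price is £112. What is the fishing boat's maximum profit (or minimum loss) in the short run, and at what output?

Profit = -£284 at q = 10

AVC = 52 - 12q + q^2 has its minimum £16 at q = 6; price £112 clears that bar, so the firm operates.
MC = 52 - 24q + 3q^2. Setting P = MC and taking the root on the rising branch gives q* = 10.
TR = 112·10 = 1120. TC = 1084 + 320 = 1404. Profit = 1120 − 1404 = -£284.
That loss of £284 beats the £1084 the firm would lose by shutting down; producing recovers £800 of fixed cost.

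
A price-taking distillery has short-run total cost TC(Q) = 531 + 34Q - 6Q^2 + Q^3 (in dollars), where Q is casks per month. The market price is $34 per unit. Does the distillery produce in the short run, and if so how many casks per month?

Produce at Q = 4

Strip out fixed cost: VC = 34Q - 6Q^2 + Q^3. Then AVC = 34 - 6Q + Q^2 and MC = 34 - 12Q + 3Q^2.
The AVC parabola has its vertex at Q = 6/2 = 3, where AVC = 34 - 6·3 + 3^2 = $25.
P = $34 exceeds min AVC = $25, so the firm stays open.
Set P = MC: 34 = 34 - 12Q + 3Q^2 → -12Q + 3Q^2 = 0. The roots are Q = 0 and Q = 4; the profit-maximizing output is on the rising part of MC, so Q* = 4.
Check: AVC at Q = 4 is $26 ≤ P, so revenue covers variable cost.
Profit = P·Q − TC = 34·4 − 635 = -$499, a loss, but smaller than the $531 fixed cost the firm would lose by shutting down.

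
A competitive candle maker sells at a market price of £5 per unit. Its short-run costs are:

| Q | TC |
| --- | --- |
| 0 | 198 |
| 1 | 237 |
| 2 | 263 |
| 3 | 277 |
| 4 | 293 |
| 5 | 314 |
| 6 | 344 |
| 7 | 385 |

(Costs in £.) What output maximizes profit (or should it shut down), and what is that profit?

Q = 0 (shut down); profit = -£198

Tabulate TR − TC: Q=0: -198; Q=1: -232; Q=2: -253; Q=3: -262; Q=4: -273; Q=5: -289; Q=6: -314; Q=7: -350.
Profit is highest at Q = 0. Equivalently, the lowest AVC in the table is 116/5 ≈ £23.20 at Q = 5, and P = £5 falls below it — price never covers variable cost, so the firm shuts down and loses only its fixed cost.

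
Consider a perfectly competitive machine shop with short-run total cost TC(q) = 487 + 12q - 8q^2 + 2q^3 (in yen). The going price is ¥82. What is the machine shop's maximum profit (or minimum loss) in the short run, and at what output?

Profit = -¥187 at q = 5

AVC = 12 - 8q + 2q^2 has its minimum ¥4 at q = 2; price ¥82 clears that bar, so the firm operates.
With MC = 12 - 16q + 6q^2, P = MC on the upward-sloping part at q* = 5.
TR = 82·5 = 410. TC = 487 + 110 = 597. Profit = 410 − 597 = -¥187.
Shutting down would mean losing the fixed cost of ¥487, so operating at a loss of ¥187 is better by ¥300.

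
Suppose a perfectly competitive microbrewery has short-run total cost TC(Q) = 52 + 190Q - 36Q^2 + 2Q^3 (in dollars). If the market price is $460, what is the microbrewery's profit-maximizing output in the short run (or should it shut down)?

Produce at Q = 15

Strip out fixed cost: VC = 190Q - 36Q^2 + 2Q^3. Then AVC = 190 - 36Q + 2Q^2 and MC = 190 - 72Q + 6Q^2.
AVC hits its minimum where MC = AVC, at Q = 9, giving min AVC = 190 - 36·9 + 2·9^2 = $28.
Because $460 ≥ $28, revenue can cover variable cost; the firm operates.
P = MC gives -270 - 72Q + 6Q^2 = 0, with roots -3 and 15. Take the larger (rising MC): Q* = 15.
Check: AVC at Q = 15 is $100 ≤ P, so revenue covers variable cost.
Profit = P·Q − TC = 460·15 − 1552 = $5348.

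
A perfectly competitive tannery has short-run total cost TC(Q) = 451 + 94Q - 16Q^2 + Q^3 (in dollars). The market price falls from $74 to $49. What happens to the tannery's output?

Output falls from 10 to 9

AVC = 94 - 16Q + Q^2, minimized at Q = 8 where min AVC = $30. MC = 94 - 32Q + 3Q^2.
With P = $74 above the shutdown price, P = MC gives Q = 10.
At P = $49 ≥ min AVC, set P = MC: Q = 9. The firm stays open but cuts output.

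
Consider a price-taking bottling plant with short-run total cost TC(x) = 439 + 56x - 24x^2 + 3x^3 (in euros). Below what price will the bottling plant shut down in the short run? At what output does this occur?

€8 per unit, at x = 4

The firm shuts down when price falls below the minimum of average variable cost. AVC = VC/x = 56 - 24x + 3x^2.
At the minimum of AVC, MC = AVC. MC = 56 - 48x + 9x^2; setting MC = AVC gives 6x^2 - 24x = 0, so x = 4. min AVC = 8.
So the shutdown price is €8.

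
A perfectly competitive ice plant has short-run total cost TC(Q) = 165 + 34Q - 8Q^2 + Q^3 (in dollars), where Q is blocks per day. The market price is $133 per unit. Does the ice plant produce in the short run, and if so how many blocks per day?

Variable cost is VC = 34Q - 8Q^2 + Q^3, so AVC = VC/Q = 34 - 8Q + Q^2 and MC = dTC/dQ = 34 - 16Q + 3Q^2.
The AVC parabola has its vertex at Q = 8/2 = 4, where AVC = 34 - 8·4 + 4^2 = $18.
P = $133 exceeds min AVC = $18, so the firm stays open.
Set P = MC: 133 = 34 - 16Q + 3Q^2 → -99 - 16Q + 3Q^2 = 0. The roots are Q = -11/3 and Q = 9; the profit-maximizing output is on the rising part of MC, so Q* = 9.
Check: AVC at Q = 9 is $43 ≤ P, so revenue covers variable cost.
Profit = P·Q − TC = 133·9 − 552 = $645.

Produce at Q = 9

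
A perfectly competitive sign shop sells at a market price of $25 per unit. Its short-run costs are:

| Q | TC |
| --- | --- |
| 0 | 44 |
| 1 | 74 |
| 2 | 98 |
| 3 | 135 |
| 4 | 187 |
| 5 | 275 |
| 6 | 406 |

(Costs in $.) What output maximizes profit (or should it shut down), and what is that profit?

Compute π = P·Q − TC at each output: Q=0: -44; Q=1: -49; Q=2: -48; Q=3: -60; Q=4: -87; Q=5: -150; Q=6: -256.
Profit is highest at Q = 0. Equivalently, the lowest AVC in the table is 54/2 ≈ $27 at Q = 2, and P = $25 falls below it — price never covers variable cost, so the firm shuts down and loses only its fixed cost.

Q = 0 (shut down); profit = -$44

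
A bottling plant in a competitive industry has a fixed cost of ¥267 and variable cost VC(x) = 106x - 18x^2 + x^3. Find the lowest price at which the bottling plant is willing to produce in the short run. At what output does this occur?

¥25 per unit, at x = 9

The shutdown price is the minimum of AVC. VC = 106x - 18x^2 + x^3, so AVC = 106 - 18x + x^2.
At the minimum of AVC, MC = AVC. MC = 106 - 36x + 3x^2; setting MC = AVC gives 2x^2 - 18x = 0, so x = 9. min AVC = 25.
So the shutdown price is ¥25.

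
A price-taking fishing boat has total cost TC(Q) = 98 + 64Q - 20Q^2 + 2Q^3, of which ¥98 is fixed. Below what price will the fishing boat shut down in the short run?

¥14 per unit

The shutdown price is the minimum of AVC. VC = 64Q - 20Q^2 + 2Q^3, so AVC = 64 - 20Q + 2Q^2.
dAVC/dQ = -20 + 4Q = 0 gives Q = 5. min AVC = 64 - 20·5 + 2·5^2 = 14.
The firm shuts down for any P below ¥14.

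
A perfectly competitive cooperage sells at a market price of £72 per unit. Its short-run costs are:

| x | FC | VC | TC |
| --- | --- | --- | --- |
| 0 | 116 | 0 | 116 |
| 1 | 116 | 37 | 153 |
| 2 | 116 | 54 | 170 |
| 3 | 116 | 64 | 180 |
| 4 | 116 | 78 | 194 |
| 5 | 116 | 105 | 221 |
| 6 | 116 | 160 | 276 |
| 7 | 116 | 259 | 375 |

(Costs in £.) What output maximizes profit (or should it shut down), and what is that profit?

Tabulate TR − TC: x=0: -116; x=1: -81; x=2: -26; x=3: 36; x=4: 94; x=5: 139; x=6: 156; x=7: 129.
Profit is maximized at x = 6. AVC there is 160/6 = £26.67 ≤ P, so producing beats shutting down (which would give -£116).

x = 6; profit = £156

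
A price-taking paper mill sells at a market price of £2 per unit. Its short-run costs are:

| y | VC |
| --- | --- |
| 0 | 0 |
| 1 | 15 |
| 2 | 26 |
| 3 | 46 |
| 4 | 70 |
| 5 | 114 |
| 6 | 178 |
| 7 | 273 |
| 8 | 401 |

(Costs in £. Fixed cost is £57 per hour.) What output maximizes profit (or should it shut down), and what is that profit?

Profit at each row (π = 2y − TC): y=0: -57; y=1: -70; y=2: -79; y=3: -97; y=4: -119; y=5: -161; y=6: -223; y=7: -316; y=8: -442.
Profit is highest at y = 0. Equivalently, the lowest AVC in the table is 26/2 ≈ £13 at y = 2, and P = £2 falls below it — price never covers variable cost, so the firm shuts down and loses only its fixed cost.

y = 0 (shut down); profit = -£57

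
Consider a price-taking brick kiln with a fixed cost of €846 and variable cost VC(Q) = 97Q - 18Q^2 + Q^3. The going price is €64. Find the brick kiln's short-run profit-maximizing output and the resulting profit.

AVC = 97 - 18Q + Q^2; min AVC = €16 at Q = 9. Since P = €64 ≥ min AVC, the firm produces.
With MC = 97 - 36Q + 3Q^2, P = MC on the upward-sloping part at Q* = 11.
TR = 64·11 = 704. TC = 846 + 220 = 1066. Profit = 704 − 1066 = -€362.
That loss of €362 beats the €846 the firm would lose by shutting down; producing recovers €484 of fixed cost.

Profit = -€362 at Q = 11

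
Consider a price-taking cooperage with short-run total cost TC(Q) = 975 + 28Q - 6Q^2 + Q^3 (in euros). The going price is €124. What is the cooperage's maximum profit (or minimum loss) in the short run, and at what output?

AVC = 28 - 6Q + Q^2; min AVC = €19 at Q = 3. Since P = €124 ≥ min AVC, the firm produces.
With MC = 28 - 12Q + 3Q^2, P = MC on the upward-sloping part at Q* = 8.
TR = 124·8 = 992. TC = 975 + 352 = 1327. Profit = 992 − 1327 = -€335.
Shutting down would mean losing the fixed cost of €975, so operating at a loss of €335 is better by €640.

Profit = -€335 at Q = 8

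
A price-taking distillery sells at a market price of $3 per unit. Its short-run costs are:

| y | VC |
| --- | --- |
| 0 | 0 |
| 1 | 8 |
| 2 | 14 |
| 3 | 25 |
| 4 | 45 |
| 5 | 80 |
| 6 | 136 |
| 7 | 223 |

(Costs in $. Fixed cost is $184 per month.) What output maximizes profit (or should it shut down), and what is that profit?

Compute π = P·y − TC at each output: y=0: -184; y=1: -189; y=2: -192; y=3: -200; y=4: -217; y=5: -249; y=6: -302; y=7: -386.
Profit is highest at y = 0. Equivalently, the lowest AVC in the table is 14/2 ≈ $7 at y = 2, and P = $3 falls below it — price never covers variable cost, so the firm shuts down and loses only its fixed cost.

y = 0 (shut down); profit = -$184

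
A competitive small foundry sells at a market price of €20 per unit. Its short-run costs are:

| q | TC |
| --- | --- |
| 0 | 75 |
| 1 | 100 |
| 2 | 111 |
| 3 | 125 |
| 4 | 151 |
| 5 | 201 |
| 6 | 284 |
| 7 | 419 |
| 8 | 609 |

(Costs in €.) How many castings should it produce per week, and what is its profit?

q = 3; profit = -€65

Profit at each row (π = 20q − TC): q=0: -75; q=1: -80; q=2: -71; q=3: -65; q=4: -71; q=5: -101; q=6: -164; q=7: -279; q=8: -449.
Profit is maximized at q = 3. AVC there is 50/3 = €16.67 ≤ P, so producing beats shutting down (which would give -€75).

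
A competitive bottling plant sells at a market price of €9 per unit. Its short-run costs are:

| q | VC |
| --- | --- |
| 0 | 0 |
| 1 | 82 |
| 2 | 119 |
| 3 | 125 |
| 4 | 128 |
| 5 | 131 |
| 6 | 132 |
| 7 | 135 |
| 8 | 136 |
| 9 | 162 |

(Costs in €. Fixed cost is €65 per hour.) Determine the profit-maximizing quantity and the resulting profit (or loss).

Tabulate TR − TC: q=0: -65; q=1: -138; q=2: -166; q=3: -163; q=4: -157; q=5: -151; q=6: -143; q=7: -137; q=8: -129; q=9: -146.
Profit is highest at q = 0. Equivalently, the lowest AVC in the table is 136/8 ≈ €17 at q = 8, and P = €9 falls below it — price never covers variable cost, so the firm shuts down and loses only its fixed cost.

q = 0 (shut down); profit = -€65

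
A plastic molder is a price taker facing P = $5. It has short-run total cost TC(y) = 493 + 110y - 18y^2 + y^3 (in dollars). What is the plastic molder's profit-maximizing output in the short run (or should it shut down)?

From TC, MC = TC'(y) = 110 - 36y + 3y^2 and AVC = VC/y = 110 - 18y + y^2.
The AVC parabola has its vertex at y = 18/2 = 9, where AVC = 110 - 18·9 + 9^2 = $29.
With P < min AVC ($5 < $29), every unit sold adds to the loss.
Best response: produce nothing and absorb the $493 fixed cost.

Shut down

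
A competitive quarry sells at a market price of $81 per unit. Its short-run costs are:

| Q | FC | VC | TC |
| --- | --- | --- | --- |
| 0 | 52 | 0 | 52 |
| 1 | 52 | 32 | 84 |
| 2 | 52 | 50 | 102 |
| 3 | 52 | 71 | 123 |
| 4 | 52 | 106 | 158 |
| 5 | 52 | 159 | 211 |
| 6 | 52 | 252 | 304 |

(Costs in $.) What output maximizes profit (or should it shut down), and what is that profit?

Compute π = P·Q − TC at each output: Q=0: -52; Q=1: -3; Q=2: 60; Q=3: 120; Q=4: 166; Q=5: 194; Q=6: 182.
Profit is maximized at Q = 5. AVC there is 159/5 = $31.80 ≤ P, so producing beats shutting down (which would give -$52).

Q = 5; profit = $194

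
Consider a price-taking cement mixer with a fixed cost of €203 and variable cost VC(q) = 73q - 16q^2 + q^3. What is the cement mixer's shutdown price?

Short-run supply begins at min AVC. From VC = 73q - 16q^2 + q^3, AVC = 73 - 16q + q^2.
At the minimum of AVC, MC = AVC. MC = 73 - 32q + 3q^2; setting MC = AVC gives 2q^2 - 16q = 0, so q = 8. min AVC = 9.
The firm shuts down for any P below €9.

€9 per unit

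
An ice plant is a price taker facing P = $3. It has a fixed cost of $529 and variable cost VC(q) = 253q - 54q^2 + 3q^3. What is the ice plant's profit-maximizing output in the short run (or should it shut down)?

Shut down

From TC, MC = TC'(q) = 253 - 108q + 9q^2 and AVC = VC/q = 253 - 54q + 3q^2.
AVC is minimized where dAVC/dq = -54 + 6q = 0, at q = 9; min AVC = 253 - 54·9 + 3·9^2 = $10.
Since P = $3 < min AVC = $10, price fails to cover variable cost at any output.
The firm minimizes its loss by shutting down and losing only its fixed cost of $529.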